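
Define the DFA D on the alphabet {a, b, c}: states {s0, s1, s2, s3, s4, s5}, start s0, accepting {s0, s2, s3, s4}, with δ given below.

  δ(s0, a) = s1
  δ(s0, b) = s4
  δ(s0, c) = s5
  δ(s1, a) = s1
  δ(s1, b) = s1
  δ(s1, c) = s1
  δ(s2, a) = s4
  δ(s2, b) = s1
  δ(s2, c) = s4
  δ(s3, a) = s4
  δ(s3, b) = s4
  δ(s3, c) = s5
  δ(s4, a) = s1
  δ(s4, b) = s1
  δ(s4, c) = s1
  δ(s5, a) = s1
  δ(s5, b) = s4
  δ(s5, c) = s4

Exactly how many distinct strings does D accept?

4

The useful subgraph on states {s0, s4, s5} is acyclic, so L(D) is finite; the longest accepting path visits 3 useful states, giving maximum string length 2.
Counting accepting paths from s0 by length: 1 of length 0, 1 of length 1, 2 of length 2. Total 4.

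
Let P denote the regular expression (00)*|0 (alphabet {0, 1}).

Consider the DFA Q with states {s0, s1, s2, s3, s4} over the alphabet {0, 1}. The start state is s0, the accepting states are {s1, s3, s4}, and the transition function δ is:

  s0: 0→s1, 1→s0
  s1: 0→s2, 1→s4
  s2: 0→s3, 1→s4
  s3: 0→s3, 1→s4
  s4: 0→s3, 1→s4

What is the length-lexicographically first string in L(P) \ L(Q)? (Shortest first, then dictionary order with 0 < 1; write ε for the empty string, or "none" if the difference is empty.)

ε

The empty string ε is accepted by P but not by Q.
Since ε is the unique shortest string, it is the required witness.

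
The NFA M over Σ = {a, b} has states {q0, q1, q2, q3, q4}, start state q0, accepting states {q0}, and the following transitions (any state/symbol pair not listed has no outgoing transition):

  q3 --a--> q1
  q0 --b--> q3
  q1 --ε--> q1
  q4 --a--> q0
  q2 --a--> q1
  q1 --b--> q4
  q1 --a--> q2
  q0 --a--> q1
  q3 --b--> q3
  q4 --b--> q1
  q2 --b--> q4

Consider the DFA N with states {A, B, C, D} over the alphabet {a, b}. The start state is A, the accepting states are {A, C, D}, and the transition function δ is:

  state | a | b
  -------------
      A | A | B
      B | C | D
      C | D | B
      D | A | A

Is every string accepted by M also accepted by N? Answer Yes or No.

Yes

Exploring the product automaton M × N from the start pair (q0, A), following both machines on each input symbol, reaches 15 state pairs: (q0, A), (q1, A), (q3, B), (q2, A), (q4, B), (q1, C), (q3, D), (q0, C), (q1, D), (q2, D), (q3, A), (q4, A), (q1, B), (q2, C), (q4, D).
M accepts in {q0} and N accepts in {A, C, D}. The reachable pairs whose M-component is accepting are (q0, A), (q0, C); in each of them the N-component is accepting too, so the product for L(M) \ L(N) (M-component accepting, N-component rejecting) has no reachable accepting pair and the difference is empty.
Hence every string in L(M) is also in L(N).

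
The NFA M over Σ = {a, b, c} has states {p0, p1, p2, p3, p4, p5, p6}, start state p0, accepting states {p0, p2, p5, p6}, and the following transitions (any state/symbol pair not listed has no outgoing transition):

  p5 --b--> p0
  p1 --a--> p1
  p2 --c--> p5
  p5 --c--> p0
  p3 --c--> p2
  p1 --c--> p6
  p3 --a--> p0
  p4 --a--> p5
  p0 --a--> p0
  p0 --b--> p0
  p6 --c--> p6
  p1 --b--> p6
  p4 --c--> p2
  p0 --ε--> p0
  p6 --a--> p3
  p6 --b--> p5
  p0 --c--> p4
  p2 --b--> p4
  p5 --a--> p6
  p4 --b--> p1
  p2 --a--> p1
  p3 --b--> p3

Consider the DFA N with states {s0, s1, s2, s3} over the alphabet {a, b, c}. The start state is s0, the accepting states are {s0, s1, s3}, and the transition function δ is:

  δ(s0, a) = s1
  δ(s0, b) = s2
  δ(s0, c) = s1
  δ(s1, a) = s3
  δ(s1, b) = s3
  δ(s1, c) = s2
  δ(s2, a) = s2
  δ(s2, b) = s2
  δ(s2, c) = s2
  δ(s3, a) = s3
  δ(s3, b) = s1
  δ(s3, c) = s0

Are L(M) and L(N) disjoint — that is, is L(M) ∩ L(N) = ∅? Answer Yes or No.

The empty string ε is accepted by both M and N.
Hence L(M) ∩ L(N) ≠ ∅.

No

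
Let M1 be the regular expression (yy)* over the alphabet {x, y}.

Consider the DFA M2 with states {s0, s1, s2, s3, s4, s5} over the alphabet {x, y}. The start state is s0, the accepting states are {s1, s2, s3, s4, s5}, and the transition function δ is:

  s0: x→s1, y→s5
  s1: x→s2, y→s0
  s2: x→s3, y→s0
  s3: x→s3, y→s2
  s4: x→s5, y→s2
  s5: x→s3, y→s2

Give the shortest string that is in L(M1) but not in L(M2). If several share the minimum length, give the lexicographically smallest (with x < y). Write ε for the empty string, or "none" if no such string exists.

The empty string ε is accepted by M1 but not by M2.
Since ε is the unique shortest string, it is the required witness.

ε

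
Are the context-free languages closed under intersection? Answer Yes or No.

{aⁿbⁿcᵐ : m,n≥0} and {aᵐbⁿcⁿ : m,n≥0} are both context-free, but their intersection {aⁿbⁿcⁿ : n≥0} is not (pumping lemma).

No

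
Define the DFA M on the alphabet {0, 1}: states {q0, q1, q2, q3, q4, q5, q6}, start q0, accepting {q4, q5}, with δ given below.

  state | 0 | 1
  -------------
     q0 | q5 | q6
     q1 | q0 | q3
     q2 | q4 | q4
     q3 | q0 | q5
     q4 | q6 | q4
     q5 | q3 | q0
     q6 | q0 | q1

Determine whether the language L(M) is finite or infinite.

infinite

State q0 is reachable from the start and can reach an accepting state, and it lies on the cycle q0 → q5 → q0.
Traversing that cycle any number of times yields accepted strings of unbounded length, so the language is infinite.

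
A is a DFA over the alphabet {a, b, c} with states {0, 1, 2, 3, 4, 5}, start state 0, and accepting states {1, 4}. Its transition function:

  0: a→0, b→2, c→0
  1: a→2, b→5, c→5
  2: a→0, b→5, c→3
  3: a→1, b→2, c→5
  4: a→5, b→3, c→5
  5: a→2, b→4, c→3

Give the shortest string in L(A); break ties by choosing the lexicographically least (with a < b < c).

bbb

A breadth-first search from 0 reaches an accepting state first via the path 0 → 2 → 5 → 4 on input bbb.
No string of length < 3 is accepted (BFS exhausts all shorter strings without reaching an accepting state), and bbb is the lexicographically least accepting string of length 3.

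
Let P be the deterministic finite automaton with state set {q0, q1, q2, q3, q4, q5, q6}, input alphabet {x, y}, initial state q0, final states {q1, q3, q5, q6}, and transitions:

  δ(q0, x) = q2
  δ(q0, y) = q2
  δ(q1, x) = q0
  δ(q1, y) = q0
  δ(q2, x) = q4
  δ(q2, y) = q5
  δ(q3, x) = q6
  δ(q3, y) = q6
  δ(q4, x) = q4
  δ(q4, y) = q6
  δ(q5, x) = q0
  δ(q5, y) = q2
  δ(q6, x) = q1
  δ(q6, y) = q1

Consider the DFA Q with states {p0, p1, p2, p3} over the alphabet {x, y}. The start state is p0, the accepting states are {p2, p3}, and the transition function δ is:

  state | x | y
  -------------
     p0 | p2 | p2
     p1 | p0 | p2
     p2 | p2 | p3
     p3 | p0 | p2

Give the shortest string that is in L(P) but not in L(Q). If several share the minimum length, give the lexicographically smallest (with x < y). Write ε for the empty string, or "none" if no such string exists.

The string xxyx is accepted by P but not by Q.
No shorter string lies in the difference, and xxyx is the lexicographically first length-4 string in L(P) \ L(Q).

xxyx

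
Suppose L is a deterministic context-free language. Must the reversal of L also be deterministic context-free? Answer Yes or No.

No

L = {c bⁿaⁿ : n≥0} ∪ {d b²ⁿaⁿ : n≥0} is a DCFL: the first symbol tells a deterministic PDA whether to pop one or two b's per a. Its reversal Lᴿ = {aⁿbⁿ c : n≥0} ∪ {aⁿb²ⁿ d : n≥0} is not. DCFLs are closed under right quotient by regular languages, and Lᴿ/{c, d} = {aⁿbⁿ : n≥0} ∪ {aⁿb²ⁿ : n≥0} — the standard context-free language accepted by no deterministic PDA (intuitively the machine would have to commit to a b-to-a ratio before the distinguishing marker arrives; formally, a DPDA for it would have a single run on aⁿb²ⁿ, accepting after the prefix aⁿbⁿ and accepting again after n more b's; an ordinary PDA that simulates it on a's and b's and, at any moment when it is accepting, may switch to reading only a fresh letter e while feeding each e to the simulation as a b, would accept aⁱbʲeᵏ (k≥1) exactly when both aⁱbʲ and aⁱbʲ⁺ᵏ are in the language, i.e. its language intersected with the regular set a*b*e⁺ would be exactly {aⁿbⁿeⁿ : n≥1} — impossible, since context-free languages are closed under intersection with regular sets and {aⁿbⁿeⁿ} is not context-free). So Lᴿ cannot be a DCFL.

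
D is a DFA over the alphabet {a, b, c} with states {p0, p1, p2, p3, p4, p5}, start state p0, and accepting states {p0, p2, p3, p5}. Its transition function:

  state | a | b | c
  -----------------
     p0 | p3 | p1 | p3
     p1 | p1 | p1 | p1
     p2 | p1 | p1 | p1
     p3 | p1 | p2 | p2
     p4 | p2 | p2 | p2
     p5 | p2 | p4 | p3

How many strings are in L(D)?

7

The useful subgraph on states {p0, p2, p3} is acyclic, so L(D) is finite; the longest accepting path visits 3 useful states, giving maximum string length 2.
Counting accepting paths from p0 by length: 1 of length 0, 2 of length 1, 4 of length 2. Total 7.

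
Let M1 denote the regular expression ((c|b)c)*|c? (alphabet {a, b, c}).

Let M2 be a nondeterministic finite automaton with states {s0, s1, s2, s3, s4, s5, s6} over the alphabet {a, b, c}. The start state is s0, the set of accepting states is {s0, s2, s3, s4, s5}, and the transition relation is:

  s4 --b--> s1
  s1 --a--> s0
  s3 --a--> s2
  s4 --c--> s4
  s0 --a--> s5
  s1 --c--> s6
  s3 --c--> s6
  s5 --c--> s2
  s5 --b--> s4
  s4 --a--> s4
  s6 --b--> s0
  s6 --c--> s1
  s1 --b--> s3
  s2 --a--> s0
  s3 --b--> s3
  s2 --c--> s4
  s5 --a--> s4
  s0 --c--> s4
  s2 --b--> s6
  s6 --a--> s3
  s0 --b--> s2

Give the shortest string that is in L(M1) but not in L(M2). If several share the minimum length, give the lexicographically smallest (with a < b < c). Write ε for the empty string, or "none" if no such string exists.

bcbc

The string bcbc is accepted by M1 but not by M2.
No shorter string lies in the difference, and bcbc is the lexicographically first length-4 string in L(M1) \ L(M2).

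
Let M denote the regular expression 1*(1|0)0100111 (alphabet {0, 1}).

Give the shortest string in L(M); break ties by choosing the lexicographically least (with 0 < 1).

By inspection of the expression, no string of length less than 8 matches, and 00100111 is the lexicographically first match of length 8.

00100111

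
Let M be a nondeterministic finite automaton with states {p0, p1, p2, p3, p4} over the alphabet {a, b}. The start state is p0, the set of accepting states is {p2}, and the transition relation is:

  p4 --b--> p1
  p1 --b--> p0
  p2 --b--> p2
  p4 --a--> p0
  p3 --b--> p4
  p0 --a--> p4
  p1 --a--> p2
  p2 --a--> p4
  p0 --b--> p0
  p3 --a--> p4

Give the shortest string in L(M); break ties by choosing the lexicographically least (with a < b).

aba

A breadth-first search from p0 reaches an accepting state first via the path p0 → p4 → p1 → p2 on input aba.
No string of length < 3 is accepted (BFS exhausts all shorter strings without reaching an accepting state), and aba is the lexicographically least accepting string of length 3.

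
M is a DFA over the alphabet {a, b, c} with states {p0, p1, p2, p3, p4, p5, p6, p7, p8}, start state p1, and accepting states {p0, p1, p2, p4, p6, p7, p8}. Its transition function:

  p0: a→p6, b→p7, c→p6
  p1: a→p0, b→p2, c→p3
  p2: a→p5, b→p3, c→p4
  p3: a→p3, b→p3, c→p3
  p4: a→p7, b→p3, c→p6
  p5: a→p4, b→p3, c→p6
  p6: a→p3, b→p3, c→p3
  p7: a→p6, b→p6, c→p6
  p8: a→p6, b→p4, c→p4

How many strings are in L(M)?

The useful subgraph on states {p0, p1, p2, p4, p5, p6, p7} is acyclic, so L(M) is finite; the longest accepting path visits 6 useful states, giving maximum string length 5.
Counting accepting paths from p1 by length: 1 of length 0, 2 of length 1, 4 of length 2, 7 of length 3, 5 of length 4, 3 of length 5. Total 22.

22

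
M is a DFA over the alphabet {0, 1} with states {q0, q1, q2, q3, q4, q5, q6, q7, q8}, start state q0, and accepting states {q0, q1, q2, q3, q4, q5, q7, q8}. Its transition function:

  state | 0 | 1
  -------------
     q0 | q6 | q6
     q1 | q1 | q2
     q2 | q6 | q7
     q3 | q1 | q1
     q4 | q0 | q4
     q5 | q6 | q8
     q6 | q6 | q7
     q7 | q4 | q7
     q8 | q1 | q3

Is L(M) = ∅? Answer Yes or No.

No

The empty string ε is accepted: the run q0 ends in the accepting state q0.
Since at least one string is accepted, L(M) is not empty.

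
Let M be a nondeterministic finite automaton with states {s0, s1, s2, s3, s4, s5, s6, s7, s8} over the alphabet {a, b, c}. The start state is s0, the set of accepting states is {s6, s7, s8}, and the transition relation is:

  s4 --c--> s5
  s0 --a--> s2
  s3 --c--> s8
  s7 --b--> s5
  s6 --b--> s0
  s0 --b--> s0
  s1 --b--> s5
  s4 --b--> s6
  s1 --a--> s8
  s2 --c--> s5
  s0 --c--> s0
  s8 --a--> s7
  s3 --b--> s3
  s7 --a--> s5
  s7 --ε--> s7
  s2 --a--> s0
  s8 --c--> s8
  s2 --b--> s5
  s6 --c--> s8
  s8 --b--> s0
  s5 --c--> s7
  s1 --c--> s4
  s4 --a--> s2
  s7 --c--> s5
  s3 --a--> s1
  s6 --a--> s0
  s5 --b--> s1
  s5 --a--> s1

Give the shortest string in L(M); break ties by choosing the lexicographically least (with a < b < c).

A breadth-first search from s0 reaches an accepting state first via the path s0 → s2 → s5 → s7 on input abc.
No string of length < 3 is accepted (BFS exhausts all shorter strings without reaching an accepting state), and abc is the lexicographically least accepting string of length 3.

abc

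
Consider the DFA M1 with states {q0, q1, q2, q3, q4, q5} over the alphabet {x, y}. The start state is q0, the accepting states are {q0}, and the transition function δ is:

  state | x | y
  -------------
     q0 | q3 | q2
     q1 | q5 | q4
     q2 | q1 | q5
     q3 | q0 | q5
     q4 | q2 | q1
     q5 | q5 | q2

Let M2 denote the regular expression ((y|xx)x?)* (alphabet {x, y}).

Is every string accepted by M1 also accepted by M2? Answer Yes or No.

Yes

Converting the expression M2 to a DFA (subset construction, then merging equivalent states) gives the minimal DFA with states {r0, r1, r2, r3}, start state r0, accepting states {r0, r2} and transitions r0: x→r1, y→r2; r1: x→r2, y→r3; r2: x→r2, y→r2; r3: x→r3, y→r3.
Exploring the product automaton M1 × M2 from the start pair (q0, r0), following both machines on each input symbol, reaches 12 state pairs: (q0, r0), (q3, r1), (q2, r2), (q0, r2), (q5, r3), (q1, r2), (q5, r2), (q3, r2), (q2, r3), (q4, r2), (q1, r3), (q4, r3).
M1 accepts in {q0} and M2 accepts in {r0, r2}. The reachable pairs whose M1-component is accepting are (q0, r0), (q0, r2); in each of them the M2-component is accepting too, so the product for L(M1) \ L(M2) (M1-component accepting, M2-component rejecting) has no reachable accepting pair and the difference is empty.
Hence every string in L(M1) is also in L(M2).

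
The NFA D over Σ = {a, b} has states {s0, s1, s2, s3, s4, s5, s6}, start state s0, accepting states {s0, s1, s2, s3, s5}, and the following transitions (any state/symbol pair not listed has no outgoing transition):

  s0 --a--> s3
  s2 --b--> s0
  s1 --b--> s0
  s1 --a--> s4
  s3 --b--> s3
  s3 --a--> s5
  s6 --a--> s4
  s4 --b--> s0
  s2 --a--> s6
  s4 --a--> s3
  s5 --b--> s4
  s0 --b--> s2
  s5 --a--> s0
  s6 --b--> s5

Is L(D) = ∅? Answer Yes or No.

The empty string ε is accepted: the run s0 ends in the accepting state s0.
Since at least one string is accepted, L(D) is not empty.

No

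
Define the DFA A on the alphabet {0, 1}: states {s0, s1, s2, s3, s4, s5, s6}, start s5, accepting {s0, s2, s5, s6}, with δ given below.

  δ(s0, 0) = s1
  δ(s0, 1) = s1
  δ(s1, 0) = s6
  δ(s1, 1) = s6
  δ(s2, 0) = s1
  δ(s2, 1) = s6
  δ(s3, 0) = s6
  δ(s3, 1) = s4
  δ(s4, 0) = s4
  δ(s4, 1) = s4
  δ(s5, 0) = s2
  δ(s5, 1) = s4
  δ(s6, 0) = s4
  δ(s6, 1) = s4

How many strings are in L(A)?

5

The useful subgraph on states {s1, s2, s5, s6} is acyclic, so L(A) is finite; the longest accepting path visits 4 useful states, giving maximum string length 3.
Counting accepting paths from s5 by length: 1 of length 0, 1 of length 1, 1 of length 2, 2 of length 3. Total 5.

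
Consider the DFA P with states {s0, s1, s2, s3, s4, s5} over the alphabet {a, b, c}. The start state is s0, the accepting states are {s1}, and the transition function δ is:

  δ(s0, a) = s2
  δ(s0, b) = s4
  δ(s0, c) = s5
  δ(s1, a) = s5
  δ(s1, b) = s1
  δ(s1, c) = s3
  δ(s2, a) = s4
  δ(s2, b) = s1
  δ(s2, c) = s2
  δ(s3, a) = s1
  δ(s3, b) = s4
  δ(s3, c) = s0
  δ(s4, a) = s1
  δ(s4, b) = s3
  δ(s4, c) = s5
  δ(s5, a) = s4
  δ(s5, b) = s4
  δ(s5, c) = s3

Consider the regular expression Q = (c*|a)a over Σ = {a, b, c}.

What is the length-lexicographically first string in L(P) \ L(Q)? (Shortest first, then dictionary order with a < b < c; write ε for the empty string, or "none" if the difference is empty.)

ab

The string ab is accepted by P but not by Q.
No shorter string lies in the difference, and ab is the lexicographically first length-2 string in L(P) \ L(Q).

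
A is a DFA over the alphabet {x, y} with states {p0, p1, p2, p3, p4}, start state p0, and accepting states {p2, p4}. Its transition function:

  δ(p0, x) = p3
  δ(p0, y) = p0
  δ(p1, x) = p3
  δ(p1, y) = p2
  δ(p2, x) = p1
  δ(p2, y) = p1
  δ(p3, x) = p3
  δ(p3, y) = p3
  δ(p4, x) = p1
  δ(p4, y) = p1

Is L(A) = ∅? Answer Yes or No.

Yes

The states reachable from the start state are {p0, p3}.
None of the accepting states {p2, p4} is reachable, so no string is accepted and L(A) = ∅.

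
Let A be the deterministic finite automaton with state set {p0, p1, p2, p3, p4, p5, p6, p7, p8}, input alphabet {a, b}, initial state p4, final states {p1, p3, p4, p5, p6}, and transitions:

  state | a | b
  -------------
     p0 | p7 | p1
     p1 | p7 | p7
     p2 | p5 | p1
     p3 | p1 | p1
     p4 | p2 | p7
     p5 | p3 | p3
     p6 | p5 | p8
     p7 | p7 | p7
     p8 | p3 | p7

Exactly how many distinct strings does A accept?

9

The useful subgraph on states {p1, p2, p3, p4, p5} is acyclic, so L(A) is finite; the longest accepting path visits 5 useful states, giving maximum string length 4.
Counting accepting paths from p4 by length: 1 of length 0, 2 of length 2, 2 of length 3, 4 of length 4. Total 9.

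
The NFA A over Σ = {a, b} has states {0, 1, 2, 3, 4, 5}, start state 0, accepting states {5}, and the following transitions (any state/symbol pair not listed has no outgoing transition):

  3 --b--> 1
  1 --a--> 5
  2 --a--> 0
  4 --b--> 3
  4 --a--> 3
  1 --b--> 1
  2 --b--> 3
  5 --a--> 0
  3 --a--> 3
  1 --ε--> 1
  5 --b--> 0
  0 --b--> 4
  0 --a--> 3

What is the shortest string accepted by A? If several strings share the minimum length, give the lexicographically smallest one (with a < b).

A breadth-first search from 0 reaches an accepting state first via the path 0 → 3 → 1 → 5 on input aba.
No string of length < 3 is accepted (BFS exhausts all shorter strings without reaching an accepting state), and aba is the lexicographically least accepting string of length 3.

aba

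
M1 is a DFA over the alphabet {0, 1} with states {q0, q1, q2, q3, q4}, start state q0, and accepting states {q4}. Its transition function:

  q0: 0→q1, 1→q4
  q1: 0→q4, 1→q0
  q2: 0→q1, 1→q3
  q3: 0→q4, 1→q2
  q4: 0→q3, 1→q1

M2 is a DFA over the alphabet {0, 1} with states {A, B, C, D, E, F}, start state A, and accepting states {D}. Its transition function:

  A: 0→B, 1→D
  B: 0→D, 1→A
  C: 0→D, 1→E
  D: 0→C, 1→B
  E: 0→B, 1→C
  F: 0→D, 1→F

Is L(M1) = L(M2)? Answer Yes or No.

Exploring the product automaton M1 × M2 from the start pair (q0, A), following both machines on each input symbol, reaches 5 state pairs: (q0, A), (q1, B), (q4, D), (q3, C), (q2, E).
M1 accepts in {q4} and M2 accepts in {D}. In every reachable pair the two components are either both accepting — (q4, D) — or both non-accepting, so no string is accepted by exactly one of the machines: L(M1) \ L(M2) and L(M2) \ L(M1) are both empty.
Hence every string is accepted by M1 iff it is accepted by M2, and the two languages coincide.

Yes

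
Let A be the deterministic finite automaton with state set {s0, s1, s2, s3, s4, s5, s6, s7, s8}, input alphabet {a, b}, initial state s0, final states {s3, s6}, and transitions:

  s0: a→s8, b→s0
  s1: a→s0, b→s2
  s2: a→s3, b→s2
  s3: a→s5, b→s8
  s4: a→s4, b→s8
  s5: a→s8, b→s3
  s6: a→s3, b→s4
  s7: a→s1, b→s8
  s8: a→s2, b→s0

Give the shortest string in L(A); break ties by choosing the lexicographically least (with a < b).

aaa

A breadth-first search from s0 reaches an accepting state first via the path s0 → s8 → s2 → s3 on input aaa.
No string of length < 3 is accepted (BFS exhausts all shorter strings without reaching an accepting state), and aaa is the lexicographically least accepting string of length 3.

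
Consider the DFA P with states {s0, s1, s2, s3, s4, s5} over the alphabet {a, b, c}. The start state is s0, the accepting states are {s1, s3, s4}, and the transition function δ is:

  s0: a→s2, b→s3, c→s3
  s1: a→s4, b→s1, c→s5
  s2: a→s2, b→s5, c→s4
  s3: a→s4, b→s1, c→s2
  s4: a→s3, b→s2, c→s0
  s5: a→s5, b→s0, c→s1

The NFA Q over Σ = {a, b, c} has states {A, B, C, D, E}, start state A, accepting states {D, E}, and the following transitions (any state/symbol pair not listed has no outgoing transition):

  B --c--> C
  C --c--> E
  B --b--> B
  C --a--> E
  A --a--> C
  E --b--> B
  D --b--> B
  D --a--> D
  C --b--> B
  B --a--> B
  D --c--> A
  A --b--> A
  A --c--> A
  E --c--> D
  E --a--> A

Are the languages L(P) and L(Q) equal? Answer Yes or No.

The string b is accepted by P but rejected by Q.
So L(P) ≠ L(Q).

No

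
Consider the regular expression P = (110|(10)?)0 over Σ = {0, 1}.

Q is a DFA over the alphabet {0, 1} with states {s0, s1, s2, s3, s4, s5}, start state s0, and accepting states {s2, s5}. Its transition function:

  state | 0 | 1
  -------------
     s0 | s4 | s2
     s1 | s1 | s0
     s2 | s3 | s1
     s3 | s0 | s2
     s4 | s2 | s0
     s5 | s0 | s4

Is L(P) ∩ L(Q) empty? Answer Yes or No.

Yes

Converting the expression P to a DFA (subset construction, then merging equivalent states) gives the minimal DFA with states {p0, p1, p2, p3, p4, p5}, start state p0, accepting states {p1} and transitions p0: 0→p1, 1→p2; p1: 0→p3, 1→p3; p2: 0→p4, 1→p5; p3: 0→p3, 1→p3; p4: 0→p1, 1→p3; p5: 0→p4, 1→p3.
Exploring the product automaton P × Q from the start pair (p0, s0), following both machines on each input symbol, reaches 13 state pairs: (p0, s0), (p1, s4), (p2, s2), (p3, s2), (p3, s0), (p4, s3), (p5, s1), (p3, s3), (p3, s1), (p3, s4), (p1, s0), (p4, s1), (p1, s1).
P accepts in {p1} and Q accepts in {s2, s5}; no reachable pair has both components accepting, so no string drives both machines to acceptance simultaneously and L(P) ∩ L(Q) = ∅.
So no string is accepted by both, and the intersection is empty.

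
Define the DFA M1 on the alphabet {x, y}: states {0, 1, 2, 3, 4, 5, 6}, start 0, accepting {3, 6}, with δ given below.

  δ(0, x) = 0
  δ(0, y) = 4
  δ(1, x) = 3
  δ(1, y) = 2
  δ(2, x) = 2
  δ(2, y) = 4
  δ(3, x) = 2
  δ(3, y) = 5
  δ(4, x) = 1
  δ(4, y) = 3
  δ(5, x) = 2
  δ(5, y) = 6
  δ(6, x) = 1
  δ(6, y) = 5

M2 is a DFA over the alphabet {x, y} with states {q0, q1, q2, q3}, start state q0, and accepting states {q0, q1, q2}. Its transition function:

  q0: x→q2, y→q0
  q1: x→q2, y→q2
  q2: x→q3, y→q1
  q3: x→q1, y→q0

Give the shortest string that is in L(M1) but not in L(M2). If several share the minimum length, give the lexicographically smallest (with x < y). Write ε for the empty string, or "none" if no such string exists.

The string yxx is accepted by M1 but not by M2.
No shorter string lies in the difference, and yxx is the lexicographically first length-3 string in L(M1) \ L(M2).

yxx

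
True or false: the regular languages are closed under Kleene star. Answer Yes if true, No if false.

Yes

If R is a regular expression for L then R* denotes L*; on automata, add a new accepting start state with an ε-move into the old start state and ε-moves from every old accepting state back to it.
So the regular languages are closed under Kleene star.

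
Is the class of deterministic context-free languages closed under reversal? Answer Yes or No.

No

L = {c bⁿaⁿ : n≥0} ∪ {d b²ⁿaⁿ : n≥0} is a DCFL: the first symbol tells a deterministic PDA whether to pop one or two b's per a. Its reversal Lᴿ = {aⁿbⁿ c : n≥0} ∪ {aⁿb²ⁿ d : n≥0} is not. DCFLs are closed under right quotient by regular languages, and Lᴿ/{c, d} = {aⁿbⁿ : n≥0} ∪ {aⁿb²ⁿ : n≥0} — the standard context-free language accepted by no deterministic PDA (intuitively the machine would have to commit to a b-to-a ratio before the distinguishing marker arrives; formally, a DPDA for it would have a single run on aⁿb²ⁿ, accepting after the prefix aⁿbⁿ and accepting again after n more b's; an ordinary PDA that simulates it on a's and b's and, at any moment when it is accepting, may switch to reading only a fresh letter e while feeding each e to the simulation as a b, would accept aⁱbʲeᵏ (k≥1) exactly when both aⁱbʲ and aⁱbʲ⁺ᵏ are in the language, i.e. its language intersected with the regular set a*b*e⁺ would be exactly {aⁿbⁿeⁿ : n≥1} — impossible, since context-free languages are closed under intersection with regular sets and {aⁿbⁿeⁿ} is not context-free). So Lᴿ cannot be a DCFL.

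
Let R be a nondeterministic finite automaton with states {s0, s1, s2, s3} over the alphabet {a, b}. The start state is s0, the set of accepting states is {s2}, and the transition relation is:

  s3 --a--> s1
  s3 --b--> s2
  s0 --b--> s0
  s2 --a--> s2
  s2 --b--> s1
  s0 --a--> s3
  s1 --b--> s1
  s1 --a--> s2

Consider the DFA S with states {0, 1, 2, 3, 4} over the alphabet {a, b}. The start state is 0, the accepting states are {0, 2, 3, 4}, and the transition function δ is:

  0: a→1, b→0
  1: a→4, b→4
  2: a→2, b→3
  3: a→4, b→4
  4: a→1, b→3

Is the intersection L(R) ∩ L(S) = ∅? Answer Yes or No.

No

The string ab is accepted by both R and S.
Hence L(R) ∩ L(S) ≠ ∅.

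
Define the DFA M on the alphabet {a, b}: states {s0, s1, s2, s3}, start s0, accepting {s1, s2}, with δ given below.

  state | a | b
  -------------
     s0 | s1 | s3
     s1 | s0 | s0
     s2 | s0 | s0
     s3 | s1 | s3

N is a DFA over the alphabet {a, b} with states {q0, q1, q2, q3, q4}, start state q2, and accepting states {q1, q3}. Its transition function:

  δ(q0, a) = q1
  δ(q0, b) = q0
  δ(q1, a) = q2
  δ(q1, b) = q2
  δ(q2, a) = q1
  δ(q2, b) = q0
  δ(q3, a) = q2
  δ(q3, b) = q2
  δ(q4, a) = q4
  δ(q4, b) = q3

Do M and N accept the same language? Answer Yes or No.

Yes

Exploring the product automaton M × N from the start pair (s0, q2), following both machines on each input symbol, reaches 3 state pairs: (s0, q2), (s1, q1), (s3, q0).
M accepts in {s1, s2} and N accepts in {q1, q3}. In every reachable pair the two components are either both accepting — (s1, q1) — or both non-accepting, so no string is accepted by exactly one of the machines: L(M) \ L(N) and L(N) \ L(M) are both empty.
Hence every string is accepted by M iff it is accepted by N, and the two languages coincide.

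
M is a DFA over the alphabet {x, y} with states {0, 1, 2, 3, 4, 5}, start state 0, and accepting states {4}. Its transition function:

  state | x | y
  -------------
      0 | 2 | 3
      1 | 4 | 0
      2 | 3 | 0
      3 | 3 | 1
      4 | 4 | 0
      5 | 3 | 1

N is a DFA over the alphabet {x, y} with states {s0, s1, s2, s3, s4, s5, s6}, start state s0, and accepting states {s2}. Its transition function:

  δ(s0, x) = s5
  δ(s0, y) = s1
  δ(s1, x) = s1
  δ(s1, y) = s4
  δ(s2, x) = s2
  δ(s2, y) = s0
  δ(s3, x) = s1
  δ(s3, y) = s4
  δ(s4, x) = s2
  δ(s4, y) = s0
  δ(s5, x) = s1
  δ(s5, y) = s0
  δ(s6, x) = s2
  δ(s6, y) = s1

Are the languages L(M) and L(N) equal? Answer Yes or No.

Exploring the product automaton M × N from the start pair (0, s0), following both machines on each input symbol, reaches 5 state pairs: (0, s0), (2, s5), (3, s1), (1, s4), (4, s2).
M accepts in {4} and N accepts in {s2}. In every reachable pair the two components are either both accepting — (4, s2) — or both non-accepting, so no string is accepted by exactly one of the machines: L(M) \ L(N) and L(N) \ L(M) are both empty.
Hence every string is accepted by M iff it is accepted by N, and the two languages coincide.

Yes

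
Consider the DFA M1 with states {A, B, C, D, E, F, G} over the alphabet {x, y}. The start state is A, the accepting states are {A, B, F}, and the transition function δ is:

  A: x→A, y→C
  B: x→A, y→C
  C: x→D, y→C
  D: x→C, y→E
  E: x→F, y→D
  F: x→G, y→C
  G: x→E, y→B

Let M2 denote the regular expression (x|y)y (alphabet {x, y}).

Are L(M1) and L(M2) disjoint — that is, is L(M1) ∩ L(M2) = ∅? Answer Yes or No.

Yes

Converting the expression M2 to a DFA (subset construction, then merging equivalent states) gives the minimal DFA with states {r0, r1, r2, r3}, start state r0, accepting states {r3} and transitions r0: x→r1, y→r1; r1: x→r2, y→r3; r2: x→r2, y→r2; r3: x→r2, y→r2.
Exploring the product automaton M1 × M2 from the start pair (A, r0), following both machines on each input symbol, reaches 11 state pairs: (A, r0), (A, r1), (C, r1), (A, r2), (C, r3), (D, r2), (C, r2), (E, r2), (F, r2), (G, r2), (B, r2).
M1 accepts in {A, B, F} and M2 accepts in {r3}; no reachable pair has both components accepting, so no string drives both machines to acceptance simultaneously and L(M1) ∩ L(M2) = ∅.
So no string is accepted by both, and the intersection is empty.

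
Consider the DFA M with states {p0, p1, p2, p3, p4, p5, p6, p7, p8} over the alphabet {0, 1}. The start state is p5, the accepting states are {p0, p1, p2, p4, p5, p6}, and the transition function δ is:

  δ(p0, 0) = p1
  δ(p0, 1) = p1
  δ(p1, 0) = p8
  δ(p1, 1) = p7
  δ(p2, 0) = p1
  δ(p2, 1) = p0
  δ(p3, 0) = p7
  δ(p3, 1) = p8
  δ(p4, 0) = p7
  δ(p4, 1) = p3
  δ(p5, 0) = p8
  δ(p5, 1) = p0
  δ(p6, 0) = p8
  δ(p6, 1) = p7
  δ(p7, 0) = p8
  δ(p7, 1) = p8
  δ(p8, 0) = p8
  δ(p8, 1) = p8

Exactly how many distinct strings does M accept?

The useful subgraph on states {p0, p1, p5} is acyclic, so L(M) is finite; the longest accepting path visits 3 useful states, giving maximum string length 2.
Counting accepting paths from p5 by length: 1 of length 0, 1 of length 1, 2 of length 2. Total 4.

4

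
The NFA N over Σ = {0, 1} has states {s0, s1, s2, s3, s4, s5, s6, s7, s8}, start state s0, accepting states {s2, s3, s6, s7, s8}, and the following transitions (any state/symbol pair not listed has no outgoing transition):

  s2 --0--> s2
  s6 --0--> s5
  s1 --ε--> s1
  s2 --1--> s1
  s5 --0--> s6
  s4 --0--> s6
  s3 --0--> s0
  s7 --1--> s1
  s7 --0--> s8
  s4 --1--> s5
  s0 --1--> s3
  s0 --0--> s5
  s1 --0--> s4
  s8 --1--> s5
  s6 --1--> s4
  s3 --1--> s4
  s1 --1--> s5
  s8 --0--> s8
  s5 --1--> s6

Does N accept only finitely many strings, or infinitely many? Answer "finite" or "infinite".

infinite

State s0 is reachable from the start and can reach an accepting state, and it lies on the cycle s0 → s3 → s0.
Traversing that cycle any number of times yields accepted strings of unbounded length, so the language is infinite.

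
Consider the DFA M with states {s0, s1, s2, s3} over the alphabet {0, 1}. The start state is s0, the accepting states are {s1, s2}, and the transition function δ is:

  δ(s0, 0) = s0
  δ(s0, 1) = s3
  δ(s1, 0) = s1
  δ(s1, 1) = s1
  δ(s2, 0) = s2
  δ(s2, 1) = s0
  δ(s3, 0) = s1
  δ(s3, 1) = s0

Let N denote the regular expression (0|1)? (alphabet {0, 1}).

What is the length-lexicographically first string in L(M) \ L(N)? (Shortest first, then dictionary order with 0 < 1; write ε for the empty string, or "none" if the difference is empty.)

The string 10 is accepted by M but not by N.
No shorter string lies in the difference, and 10 is the lexicographically first length-2 string in L(M) \ L(N).

10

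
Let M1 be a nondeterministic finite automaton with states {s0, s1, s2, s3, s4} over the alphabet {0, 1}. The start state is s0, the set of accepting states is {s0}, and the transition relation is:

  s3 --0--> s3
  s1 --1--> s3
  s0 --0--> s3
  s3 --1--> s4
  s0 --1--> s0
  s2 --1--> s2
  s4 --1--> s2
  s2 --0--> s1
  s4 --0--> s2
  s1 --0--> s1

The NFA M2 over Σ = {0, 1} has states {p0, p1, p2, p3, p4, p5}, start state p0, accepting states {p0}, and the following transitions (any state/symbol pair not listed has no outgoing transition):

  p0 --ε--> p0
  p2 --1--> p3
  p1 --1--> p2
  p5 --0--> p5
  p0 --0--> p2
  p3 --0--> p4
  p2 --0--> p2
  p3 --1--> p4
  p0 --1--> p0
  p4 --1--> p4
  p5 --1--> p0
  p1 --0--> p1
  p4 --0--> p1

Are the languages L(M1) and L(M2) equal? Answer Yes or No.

Exploring the product automaton M1 × M2 from the start pair (s0, p0), following both machines on each input symbol, reaches 5 state pairs: (s0, p0), (s3, p2), (s4, p3), (s2, p4), (s1, p1).
M1 accepts in {s0} and M2 accepts in {p0}. In every reachable pair the two components are either both accepting — (s0, p0) — or both non-accepting, so no string is accepted by exactly one of the machines: L(M1) \ L(M2) and L(M2) \ L(M1) are both empty.
Hence every string is accepted by M1 iff it is accepted by M2, and the two languages coincide.

Yes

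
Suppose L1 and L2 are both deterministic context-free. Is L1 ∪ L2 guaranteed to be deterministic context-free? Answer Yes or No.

{aⁿbⁿ : n≥0} and {aⁿb²ⁿ : n≥0} are each accepted by a deterministic PDA (push the a's; pop one per b, respectively one per two b's), but their union U is not. Suppose a DPDA M accepted U. Being deterministic, M has a single run on aⁿb²ⁿ, and since aⁿbⁿ ∈ U that run passes through an accepting configuration right after consuming the prefix aⁿbⁿ and then goes on to accept again after n more b's. Build an ordinary (nondeterministic) PDA M′ that simulates M on a's and b's and, at any moment when M is in an accepting state, may switch to a second mode in which it reads only c's, feeding each c to M as a b; M′ accepts when M does. Then M′ accepts aⁱbʲcᵏ (k≥1) exactly when both aⁱbʲ ∈ U and aⁱbʲ⁺ᵏ ∈ U, and checking the four cases (i=j or j=2i, combined with j+k=i or j+k=2i) leaves only i=j=k: so L(M′) ∩ a*b*c⁺ = {aⁿbⁿcⁿ : n≥1} would be context-free, which it is not (pumping lemma) — contradiction. (The union is an unambiguous CFL; it is determinism, not unambiguity, that fails.)

No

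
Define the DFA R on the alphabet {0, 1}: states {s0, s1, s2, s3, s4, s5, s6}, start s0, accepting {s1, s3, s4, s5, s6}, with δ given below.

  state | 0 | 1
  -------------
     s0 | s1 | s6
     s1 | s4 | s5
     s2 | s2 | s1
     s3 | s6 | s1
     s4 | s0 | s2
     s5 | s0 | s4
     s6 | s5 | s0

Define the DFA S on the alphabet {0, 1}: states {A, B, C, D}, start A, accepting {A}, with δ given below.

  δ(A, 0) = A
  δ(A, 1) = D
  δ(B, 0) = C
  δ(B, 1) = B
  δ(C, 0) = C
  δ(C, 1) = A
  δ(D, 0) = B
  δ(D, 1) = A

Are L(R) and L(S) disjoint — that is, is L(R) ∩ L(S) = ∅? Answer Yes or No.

No

The string 0 is accepted by both R and S.
Hence L(R) ∩ L(S) ≠ ∅.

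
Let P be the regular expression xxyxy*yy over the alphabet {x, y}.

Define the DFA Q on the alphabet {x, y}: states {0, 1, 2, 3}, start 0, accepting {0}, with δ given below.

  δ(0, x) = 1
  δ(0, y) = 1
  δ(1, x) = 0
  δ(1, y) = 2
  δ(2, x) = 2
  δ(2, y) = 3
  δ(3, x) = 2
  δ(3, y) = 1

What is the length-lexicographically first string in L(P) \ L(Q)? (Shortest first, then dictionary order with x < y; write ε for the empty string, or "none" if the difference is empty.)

xxyxyy

The string xxyxyy is accepted by P but not by Q.
No shorter string lies in the difference, and xxyxyy is the lexicographically first length-6 string in L(P) \ L(Q).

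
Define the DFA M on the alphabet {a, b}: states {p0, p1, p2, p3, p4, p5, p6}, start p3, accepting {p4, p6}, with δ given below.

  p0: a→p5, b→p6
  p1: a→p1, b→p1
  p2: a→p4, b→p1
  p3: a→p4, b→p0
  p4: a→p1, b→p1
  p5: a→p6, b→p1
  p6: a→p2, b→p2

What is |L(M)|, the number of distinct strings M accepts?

7

The useful subgraph on states {p0, p2, p3, p4, p5, p6} is acyclic, so L(M) is finite; the longest accepting path visits 6 useful states, giving maximum string length 5.
Counting accepting paths from p3 by length: 1 of length 1, 1 of length 2, 1 of length 3, 2 of length 4, 2 of length 5. Total 7.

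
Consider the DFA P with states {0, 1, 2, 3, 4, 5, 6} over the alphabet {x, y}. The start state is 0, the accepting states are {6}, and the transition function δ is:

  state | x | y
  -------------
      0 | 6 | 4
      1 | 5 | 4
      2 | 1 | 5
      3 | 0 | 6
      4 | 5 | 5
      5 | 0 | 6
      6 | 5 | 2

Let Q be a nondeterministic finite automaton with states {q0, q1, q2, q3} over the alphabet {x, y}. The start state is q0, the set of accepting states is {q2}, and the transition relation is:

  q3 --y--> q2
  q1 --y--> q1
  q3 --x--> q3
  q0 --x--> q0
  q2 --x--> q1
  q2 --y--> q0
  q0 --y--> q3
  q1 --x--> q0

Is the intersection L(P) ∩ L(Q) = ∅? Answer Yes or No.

The string yxy is accepted by both P and Q.
Hence L(P) ∩ L(Q) ≠ ∅.

No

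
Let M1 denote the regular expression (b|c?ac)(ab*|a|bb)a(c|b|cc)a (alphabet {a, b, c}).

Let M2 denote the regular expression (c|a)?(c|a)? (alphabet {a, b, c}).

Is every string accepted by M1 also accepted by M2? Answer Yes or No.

The string baaba is in L(M1) but not in L(M2).
So L(M1) ⊄ L(M2).

No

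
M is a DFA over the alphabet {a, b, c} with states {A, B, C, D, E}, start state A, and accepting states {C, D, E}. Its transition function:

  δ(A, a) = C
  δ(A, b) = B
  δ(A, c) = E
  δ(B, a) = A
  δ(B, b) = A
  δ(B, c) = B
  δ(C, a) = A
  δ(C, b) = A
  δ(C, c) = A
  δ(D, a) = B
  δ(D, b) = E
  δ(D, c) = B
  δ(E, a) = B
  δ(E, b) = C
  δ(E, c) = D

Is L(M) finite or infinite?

infinite

State A is reachable from the start and can reach an accepting state, and it lies on the cycle A → B → A.
Traversing that cycle any number of times yields accepted strings of unbounded length, so the language is infinite.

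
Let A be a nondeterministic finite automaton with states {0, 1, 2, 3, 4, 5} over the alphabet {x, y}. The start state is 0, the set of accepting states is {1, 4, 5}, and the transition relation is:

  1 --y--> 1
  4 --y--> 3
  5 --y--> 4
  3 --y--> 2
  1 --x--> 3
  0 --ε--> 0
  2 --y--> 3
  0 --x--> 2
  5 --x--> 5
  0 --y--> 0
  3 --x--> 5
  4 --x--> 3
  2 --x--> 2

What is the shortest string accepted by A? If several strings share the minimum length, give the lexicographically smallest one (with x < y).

A breadth-first search from 0 reaches an accepting state first via the path 0 → 2 → 3 → 5 on input xyx.
No string of length < 3 is accepted (BFS exhausts all shorter strings without reaching an accepting state), and xyx is the lexicographically least accepting string of length 3.

xyx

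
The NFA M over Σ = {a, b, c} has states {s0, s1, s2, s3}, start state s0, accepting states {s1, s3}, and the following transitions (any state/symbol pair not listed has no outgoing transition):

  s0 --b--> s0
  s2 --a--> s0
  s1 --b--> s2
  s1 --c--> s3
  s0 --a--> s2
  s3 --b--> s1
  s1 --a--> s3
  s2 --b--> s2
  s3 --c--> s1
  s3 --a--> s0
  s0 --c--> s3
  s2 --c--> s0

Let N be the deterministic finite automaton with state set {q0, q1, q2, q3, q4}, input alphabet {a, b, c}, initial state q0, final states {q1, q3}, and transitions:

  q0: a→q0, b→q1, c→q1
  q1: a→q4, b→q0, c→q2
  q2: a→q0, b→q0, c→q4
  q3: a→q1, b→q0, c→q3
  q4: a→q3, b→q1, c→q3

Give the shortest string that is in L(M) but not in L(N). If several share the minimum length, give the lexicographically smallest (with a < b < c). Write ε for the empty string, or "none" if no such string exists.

bc

The string bc is accepted by M but not by N.
No shorter string lies in the difference, and bc is the lexicographically first length-2 string in L(M) \ L(N).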